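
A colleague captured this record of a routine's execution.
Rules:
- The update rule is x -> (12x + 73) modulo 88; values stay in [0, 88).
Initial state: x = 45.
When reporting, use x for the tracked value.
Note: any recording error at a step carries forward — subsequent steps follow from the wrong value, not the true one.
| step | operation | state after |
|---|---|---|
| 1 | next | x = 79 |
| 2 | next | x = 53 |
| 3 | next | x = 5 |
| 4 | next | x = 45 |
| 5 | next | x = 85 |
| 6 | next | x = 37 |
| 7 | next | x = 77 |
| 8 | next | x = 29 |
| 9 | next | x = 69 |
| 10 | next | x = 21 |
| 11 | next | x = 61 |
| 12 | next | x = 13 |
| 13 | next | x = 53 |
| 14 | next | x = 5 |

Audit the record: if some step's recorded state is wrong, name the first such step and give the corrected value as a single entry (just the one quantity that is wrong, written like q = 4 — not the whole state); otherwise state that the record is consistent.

step 1, x = 85

Recomputing the run from the initial state:
step 1: x = 85
step 2: x = 37
step 3: x = 77
step 4: x = 29
step 5: x = 69
step 6: x = 21
step 7: x = 61
step 8: x = 13
step 9: x = 53
step 10: x = 5
step 11: x = 45
step 12: x = 85
step 13: x = 37
step 14: x = 77
The first disagreement with the record is at step 1, where the value should be x = 85.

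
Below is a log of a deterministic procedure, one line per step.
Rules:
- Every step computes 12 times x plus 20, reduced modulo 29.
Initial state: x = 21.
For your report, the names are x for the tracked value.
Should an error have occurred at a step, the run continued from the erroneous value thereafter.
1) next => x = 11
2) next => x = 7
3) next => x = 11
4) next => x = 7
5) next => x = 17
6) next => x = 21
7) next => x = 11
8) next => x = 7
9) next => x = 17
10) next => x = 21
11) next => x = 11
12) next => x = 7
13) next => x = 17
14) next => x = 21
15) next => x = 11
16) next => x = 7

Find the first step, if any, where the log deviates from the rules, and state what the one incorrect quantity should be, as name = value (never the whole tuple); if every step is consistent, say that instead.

Recomputing the run from the initial state:
step 1: x = 11
step 2: x = 7
step 3: x = 17
step 4: x = 21
step 5: x = 11
step 6: x = 7
step 7: x = 17
step 8: x = 21
step 9: x = 11
step 10: x = 7
step 11: x = 17
step 12: x = 21
step 13: x = 11
step 14: x = 7
step 15: x = 17
step 16: x = 21
The first disagreement with the log is at step 3, where the value should be x = 17.

step 3, x = 17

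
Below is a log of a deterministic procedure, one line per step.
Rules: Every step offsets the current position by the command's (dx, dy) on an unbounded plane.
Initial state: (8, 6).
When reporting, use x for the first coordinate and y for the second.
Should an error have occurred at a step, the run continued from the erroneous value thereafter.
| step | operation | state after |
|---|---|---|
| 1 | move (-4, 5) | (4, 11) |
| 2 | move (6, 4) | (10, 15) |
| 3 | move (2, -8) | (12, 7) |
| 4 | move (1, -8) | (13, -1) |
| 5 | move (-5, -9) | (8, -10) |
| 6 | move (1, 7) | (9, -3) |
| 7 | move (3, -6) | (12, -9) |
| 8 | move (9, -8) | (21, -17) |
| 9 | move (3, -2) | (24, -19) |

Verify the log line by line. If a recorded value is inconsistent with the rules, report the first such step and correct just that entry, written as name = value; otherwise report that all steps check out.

Recomputing the run from the initial state:
step 1: x = 4, y = 11
step 2: x = 10, y = 15
step 3: x = 12, y = 7
step 4: x = 13, y = -1
step 5: x = 8, y = -10
step 6: x = 9, y = -3
step 7: x = 12, y = -9
step 8: x = 21, y = -17
step 9: x = 24, y = -19
This matches the log at every step.

no error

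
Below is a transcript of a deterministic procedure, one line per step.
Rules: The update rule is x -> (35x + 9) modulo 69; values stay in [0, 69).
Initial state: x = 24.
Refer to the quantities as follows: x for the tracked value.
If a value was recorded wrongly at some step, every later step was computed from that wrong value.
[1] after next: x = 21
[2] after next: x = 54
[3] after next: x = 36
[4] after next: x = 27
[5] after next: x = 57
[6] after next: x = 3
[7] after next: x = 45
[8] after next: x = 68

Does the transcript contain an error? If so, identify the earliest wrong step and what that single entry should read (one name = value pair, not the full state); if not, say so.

step 8, x = 66

Recomputing the run from the initial state:
step 1: x = 21
step 2: x = 54
step 3: x = 36
step 4: x = 27
step 5: x = 57
step 6: x = 3
step 7: x = 45
step 8: x = 66
The first disagreement with the transcript is at step 8, where the value should be x = 66.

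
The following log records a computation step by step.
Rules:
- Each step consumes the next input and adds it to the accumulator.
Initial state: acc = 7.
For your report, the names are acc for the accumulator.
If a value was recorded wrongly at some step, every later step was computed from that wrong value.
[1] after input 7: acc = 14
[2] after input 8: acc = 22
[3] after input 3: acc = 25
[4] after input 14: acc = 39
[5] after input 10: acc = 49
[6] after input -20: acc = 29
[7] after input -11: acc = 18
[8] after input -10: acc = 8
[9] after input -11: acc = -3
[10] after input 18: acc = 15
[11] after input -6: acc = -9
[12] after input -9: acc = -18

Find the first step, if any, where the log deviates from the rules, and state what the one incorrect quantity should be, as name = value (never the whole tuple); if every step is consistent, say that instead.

Step 1: acc = 7 + 7 = 14 — checks out.
Step 2: acc = 14 + 8 = 22 — exactly as logged.
Step 3: acc = 22 + 3 = 25 — checks out.
Step 4: acc = 25 + 14 = 39 — same as recorded.
Step 5: acc = 39 + 10 = 49 — matches.
Step 6: acc = 49 + -20 = 29 — same as recorded.
Step 7: acc = 29 + -11 = 18 — exactly as logged.
Step 8: acc = 18 + -10 = 8 — checks out.
Step 9: acc = 8 + -11 = -3 — verified.
Step 10: acc = -3 + 18 = 15 — same as recorded.
Step 11: acc = 15 + -6 = 9 — the recorded entry deviates here.
The earliest wrong entry is at step 11: it should read acc = 9.

step 11, acc = 9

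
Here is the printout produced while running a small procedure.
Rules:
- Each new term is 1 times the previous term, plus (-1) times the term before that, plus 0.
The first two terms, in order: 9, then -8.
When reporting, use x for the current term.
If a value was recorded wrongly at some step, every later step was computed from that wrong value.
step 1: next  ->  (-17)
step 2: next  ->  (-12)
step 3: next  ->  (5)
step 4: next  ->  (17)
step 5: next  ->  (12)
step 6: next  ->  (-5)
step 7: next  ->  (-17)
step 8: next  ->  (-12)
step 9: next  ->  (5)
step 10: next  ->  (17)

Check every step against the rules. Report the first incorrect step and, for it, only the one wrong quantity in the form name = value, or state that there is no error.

step 2, x = -9

Step 1: x = 1*(-8) + (-1)*(9) + (0) = -17 — confirmed correct.
Step 2: x = 1*(-17) + (-1)*(-8) + (0) = -9 — first mismatch against the printout.
Conclusion: step 2 carries the first error; the entry should be x = -9.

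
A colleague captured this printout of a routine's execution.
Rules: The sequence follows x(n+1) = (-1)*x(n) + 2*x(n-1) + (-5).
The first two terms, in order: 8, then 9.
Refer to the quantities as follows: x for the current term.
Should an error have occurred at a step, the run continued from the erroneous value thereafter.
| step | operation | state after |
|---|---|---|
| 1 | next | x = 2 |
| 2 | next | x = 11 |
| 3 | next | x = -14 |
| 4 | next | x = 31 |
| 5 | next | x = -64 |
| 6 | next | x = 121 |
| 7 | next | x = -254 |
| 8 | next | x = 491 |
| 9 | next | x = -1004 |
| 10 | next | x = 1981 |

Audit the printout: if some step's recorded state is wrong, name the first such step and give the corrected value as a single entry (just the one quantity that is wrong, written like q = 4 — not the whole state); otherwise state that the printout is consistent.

step 3, x = -12

step 1: x = -1*(9) + (2)*(8) + (-5) = 2 -> verified
step 2: x = -1*(2) + (2)*(9) + (-5) = 11 -> same as recorded
step 3: x = -1*(11) + (2)*(2) + (-5) = -12 -> the printout disagrees here
The audit stops at step 3: the recorded entry is wrong and should be x = -12.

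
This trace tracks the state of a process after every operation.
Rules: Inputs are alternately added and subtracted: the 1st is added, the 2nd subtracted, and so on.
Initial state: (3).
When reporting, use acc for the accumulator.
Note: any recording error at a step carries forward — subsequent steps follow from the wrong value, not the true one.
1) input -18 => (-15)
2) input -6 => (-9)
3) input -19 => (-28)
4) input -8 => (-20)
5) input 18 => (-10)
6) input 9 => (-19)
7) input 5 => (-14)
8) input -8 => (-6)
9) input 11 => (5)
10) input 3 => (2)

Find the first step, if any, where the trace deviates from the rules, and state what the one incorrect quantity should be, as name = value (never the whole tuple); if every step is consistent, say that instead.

Step 1: acc = 3 + -18 = -15 — matches.
Step 2: acc = -15 - -6 = -9 — agrees with the trace.
Step 3: acc = -9 + -19 = -28 — consistent with the trace.
Step 4: acc = -28 - -8 = -20 — exactly as logged.
Step 5: acc = -20 + 18 = -2 — the trace has a different value.
The audit stops at step 5: the recorded entry is wrong and should be acc = -2.

step 5, acc = -2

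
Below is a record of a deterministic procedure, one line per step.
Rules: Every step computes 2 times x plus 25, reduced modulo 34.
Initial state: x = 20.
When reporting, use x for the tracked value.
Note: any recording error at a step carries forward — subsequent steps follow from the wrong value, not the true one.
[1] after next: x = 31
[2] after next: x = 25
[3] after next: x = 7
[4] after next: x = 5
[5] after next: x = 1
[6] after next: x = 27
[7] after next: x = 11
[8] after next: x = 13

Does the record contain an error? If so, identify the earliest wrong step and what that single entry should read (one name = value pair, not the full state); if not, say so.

Step 1: x = (2*20 + 25) mod 34 = 31 — consistent with the record.
Step 2: x = (2*31 + 25) mod 34 = 19 — not what was recorded.
First incorrect step: 2; the correct value is x = 19.

step 2, x = 19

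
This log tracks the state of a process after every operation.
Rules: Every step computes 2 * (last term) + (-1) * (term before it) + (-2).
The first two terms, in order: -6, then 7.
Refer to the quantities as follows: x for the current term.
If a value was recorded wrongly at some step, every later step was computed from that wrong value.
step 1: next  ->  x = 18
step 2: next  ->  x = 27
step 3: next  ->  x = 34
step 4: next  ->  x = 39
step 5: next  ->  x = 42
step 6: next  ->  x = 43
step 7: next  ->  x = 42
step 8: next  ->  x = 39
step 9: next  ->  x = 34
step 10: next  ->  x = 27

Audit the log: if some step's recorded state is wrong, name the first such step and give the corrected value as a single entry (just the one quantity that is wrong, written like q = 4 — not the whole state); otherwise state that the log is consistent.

Recomputing the run from the initial state:
step 1: x = 18
step 2: x = 27
step 3: x = 34
step 4: x = 39
step 5: x = 42
step 6: x = 43
step 7: x = 42
step 8: x = 39
step 9: x = 34
step 10: x = 27
This matches the log at every step.

no error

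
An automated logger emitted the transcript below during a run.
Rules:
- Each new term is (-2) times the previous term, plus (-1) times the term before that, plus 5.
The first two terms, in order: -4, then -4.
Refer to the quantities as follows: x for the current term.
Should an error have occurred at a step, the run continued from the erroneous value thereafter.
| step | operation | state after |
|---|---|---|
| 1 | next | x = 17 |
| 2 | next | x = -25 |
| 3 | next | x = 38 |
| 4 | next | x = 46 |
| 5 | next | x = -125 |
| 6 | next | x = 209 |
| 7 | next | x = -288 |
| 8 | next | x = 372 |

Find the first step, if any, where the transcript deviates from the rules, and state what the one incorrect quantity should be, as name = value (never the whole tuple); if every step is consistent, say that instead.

step 4, x = -46

Recomputing the run from the initial state:
step 1: x = 17
step 2: x = -25
step 3: x = 38
step 4: x = -46
step 5: x = 59
step 6: x = -67
step 7: x = 80
step 8: x = -88
The first disagreement with the transcript is at step 4, where the value should be x = -46.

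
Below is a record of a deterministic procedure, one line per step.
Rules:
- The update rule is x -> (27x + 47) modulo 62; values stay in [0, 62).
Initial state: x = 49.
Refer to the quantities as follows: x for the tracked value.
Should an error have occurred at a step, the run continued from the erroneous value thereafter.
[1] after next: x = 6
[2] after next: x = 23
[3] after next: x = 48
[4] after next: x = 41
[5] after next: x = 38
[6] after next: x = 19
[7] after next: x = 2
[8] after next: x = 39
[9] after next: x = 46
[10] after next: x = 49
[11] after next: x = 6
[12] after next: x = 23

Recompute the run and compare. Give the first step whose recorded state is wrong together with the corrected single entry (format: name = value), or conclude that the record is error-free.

1. x = (27*49 + 47) mod 62 = 6 (matches)
2. x = (27*6 + 47) mod 62 = 23 (matches)
3. x = (27*23 + 47) mod 62 = 48 (same as recorded)
4. x = (27*48 + 47) mod 62 = 41 (in agreement)
5. x = (27*41 + 47) mod 62 = 38 (consistent with the record)
6. x = (27*38 + 47) mod 62 = 19 (no discrepancy)
7. x = (27*19 + 47) mod 62 = 2 (checks out)
8. x = (27*2 + 47) mod 62 = 39 (checks out)
9. x = (27*39 + 47) mod 62 = 46 (same as recorded)
10. x = (27*46 + 47) mod 62 = 49 (in agreement)
11. x = (27*49 + 47) mod 62 = 6 (checks out)
12. x = (27*6 + 47) mod 62 = 23 (same as recorded)
The recomputation confirms every line.

no error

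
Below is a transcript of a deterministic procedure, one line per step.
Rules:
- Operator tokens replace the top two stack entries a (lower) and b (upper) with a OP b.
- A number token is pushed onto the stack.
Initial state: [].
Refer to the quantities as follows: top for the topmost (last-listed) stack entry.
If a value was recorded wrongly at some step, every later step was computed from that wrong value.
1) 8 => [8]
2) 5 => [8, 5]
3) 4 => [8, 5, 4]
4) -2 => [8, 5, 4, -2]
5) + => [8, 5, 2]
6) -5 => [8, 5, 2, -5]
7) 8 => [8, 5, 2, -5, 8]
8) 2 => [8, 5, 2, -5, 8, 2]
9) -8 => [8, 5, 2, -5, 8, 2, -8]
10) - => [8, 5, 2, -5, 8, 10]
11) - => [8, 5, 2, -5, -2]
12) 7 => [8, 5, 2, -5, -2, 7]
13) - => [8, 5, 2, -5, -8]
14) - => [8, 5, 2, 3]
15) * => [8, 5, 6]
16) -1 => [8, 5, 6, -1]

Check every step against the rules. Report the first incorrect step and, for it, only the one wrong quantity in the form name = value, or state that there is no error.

step 1: push 8: top = 8 -> matches
step 2: push 5: top = 5 -> exactly as logged
step 3: push 4: top = 4 -> agrees with the transcript
step 4: push -2: top = -2 -> agrees with the transcript
step 5: 4 + -2 = 2 -> verified
step 6: push -5: top = -5 -> matches
step 7: push 8: top = 8 -> consistent with the transcript
step 8: push 2: top = 2 -> exactly as logged
step 9: push -8: top = -8 -> verified
step 10: 2 - -8 = 10 -> in agreement
step 11: 8 - 10 = -2 -> matches
step 12: push 7: top = 7 -> verified
step 13: -2 - 7 = -9 -> not what was recorded
The audit stops at step 13: the recorded entry is wrong and should be top = -9.

step 13, top = -9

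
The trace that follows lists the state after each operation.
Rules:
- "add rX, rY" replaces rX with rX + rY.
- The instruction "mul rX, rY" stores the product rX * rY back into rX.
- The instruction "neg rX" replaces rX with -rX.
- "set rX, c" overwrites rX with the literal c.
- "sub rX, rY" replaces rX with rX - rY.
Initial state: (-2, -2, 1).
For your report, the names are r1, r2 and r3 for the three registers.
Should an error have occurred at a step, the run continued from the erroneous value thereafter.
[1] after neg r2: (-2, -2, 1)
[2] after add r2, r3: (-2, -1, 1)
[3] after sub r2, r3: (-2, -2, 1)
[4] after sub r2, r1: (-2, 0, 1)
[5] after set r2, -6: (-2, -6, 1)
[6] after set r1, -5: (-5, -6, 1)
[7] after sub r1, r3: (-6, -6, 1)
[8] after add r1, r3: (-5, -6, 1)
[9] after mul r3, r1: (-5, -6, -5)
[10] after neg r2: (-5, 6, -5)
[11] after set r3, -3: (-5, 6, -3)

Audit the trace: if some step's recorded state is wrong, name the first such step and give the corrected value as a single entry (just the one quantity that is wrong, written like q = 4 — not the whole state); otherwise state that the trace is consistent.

step 1, r2 = 2

step 1: r2 = -(-2) = 2 -> the entry is off here
The audit stops at step 1: the recorded entry is wrong and should be r2 = 2.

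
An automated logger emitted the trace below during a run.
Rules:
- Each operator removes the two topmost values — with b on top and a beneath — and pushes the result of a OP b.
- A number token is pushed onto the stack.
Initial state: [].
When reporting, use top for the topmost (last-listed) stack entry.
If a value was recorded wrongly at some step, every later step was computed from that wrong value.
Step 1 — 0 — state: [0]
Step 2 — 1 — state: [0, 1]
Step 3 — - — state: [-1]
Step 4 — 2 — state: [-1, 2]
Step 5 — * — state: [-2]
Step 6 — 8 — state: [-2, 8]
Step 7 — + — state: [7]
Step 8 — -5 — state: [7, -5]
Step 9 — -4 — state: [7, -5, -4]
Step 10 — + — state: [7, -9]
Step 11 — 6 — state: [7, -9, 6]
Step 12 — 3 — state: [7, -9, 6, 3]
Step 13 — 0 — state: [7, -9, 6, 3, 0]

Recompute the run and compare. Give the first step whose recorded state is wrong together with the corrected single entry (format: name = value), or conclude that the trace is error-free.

step 1: push 0: top = 0 -> no discrepancy
step 2: push 1: top = 1 -> same as recorded
step 3: 0 - 1 = -1 -> in agreement
step 4: push 2: top = 2 -> exactly as logged
step 5: -1 * 2 = -2 -> exactly as logged
step 6: push 8: top = 8 -> exactly as logged
step 7: -2 + 8 = 6 -> the trace disagrees here
That makes step 7 the first incorrect line — top = 6 is what it should show.

step 7, top = 6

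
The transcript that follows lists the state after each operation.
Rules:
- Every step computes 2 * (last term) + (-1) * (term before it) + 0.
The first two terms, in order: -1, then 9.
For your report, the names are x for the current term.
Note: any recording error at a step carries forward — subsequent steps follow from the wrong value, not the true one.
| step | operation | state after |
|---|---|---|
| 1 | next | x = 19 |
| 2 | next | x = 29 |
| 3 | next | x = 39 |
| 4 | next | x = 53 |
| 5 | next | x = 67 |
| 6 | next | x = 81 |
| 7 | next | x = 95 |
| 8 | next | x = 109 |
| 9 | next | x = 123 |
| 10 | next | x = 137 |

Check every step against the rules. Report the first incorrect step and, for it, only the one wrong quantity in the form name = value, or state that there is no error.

step 4, x = 49

Step 1: x = 2*(9) + (-1)*(-1) + (0) = 19 — in agreement.
Step 2: x = 2*(19) + (-1)*(9) + (0) = 29 — matches.
Step 3: x = 2*(29) + (-1)*(19) + (0) = 39 — confirmed correct.
Step 4: x = 2*(39) + (-1)*(29) + (0) = 49 — the recorded entry deviates here.
The audit stops at step 4: the recorded entry is wrong and should be x = 49.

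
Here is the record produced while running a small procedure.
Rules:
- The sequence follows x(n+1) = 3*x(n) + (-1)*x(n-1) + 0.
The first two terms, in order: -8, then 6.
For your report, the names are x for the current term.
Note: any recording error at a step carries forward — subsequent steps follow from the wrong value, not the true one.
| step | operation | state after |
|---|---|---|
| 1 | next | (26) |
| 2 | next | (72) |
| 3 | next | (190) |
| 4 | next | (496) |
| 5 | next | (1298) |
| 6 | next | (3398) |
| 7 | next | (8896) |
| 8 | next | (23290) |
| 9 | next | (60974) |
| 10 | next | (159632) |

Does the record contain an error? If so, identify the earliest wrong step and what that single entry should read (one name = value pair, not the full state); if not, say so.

step 1: x = 3*(6) + (-1)*(-8) + (0) = 26 -> matches
step 2: x = 3*(26) + (-1)*(6) + (0) = 72 -> confirmed correct
step 3: x = 3*(72) + (-1)*(26) + (0) = 190 -> confirmed correct
step 4: x = 3*(190) + (-1)*(72) + (0) = 498 -> first mismatch against the record
That makes step 4 the first incorrect line — x = 498 is what it should show.

step 4, x = 498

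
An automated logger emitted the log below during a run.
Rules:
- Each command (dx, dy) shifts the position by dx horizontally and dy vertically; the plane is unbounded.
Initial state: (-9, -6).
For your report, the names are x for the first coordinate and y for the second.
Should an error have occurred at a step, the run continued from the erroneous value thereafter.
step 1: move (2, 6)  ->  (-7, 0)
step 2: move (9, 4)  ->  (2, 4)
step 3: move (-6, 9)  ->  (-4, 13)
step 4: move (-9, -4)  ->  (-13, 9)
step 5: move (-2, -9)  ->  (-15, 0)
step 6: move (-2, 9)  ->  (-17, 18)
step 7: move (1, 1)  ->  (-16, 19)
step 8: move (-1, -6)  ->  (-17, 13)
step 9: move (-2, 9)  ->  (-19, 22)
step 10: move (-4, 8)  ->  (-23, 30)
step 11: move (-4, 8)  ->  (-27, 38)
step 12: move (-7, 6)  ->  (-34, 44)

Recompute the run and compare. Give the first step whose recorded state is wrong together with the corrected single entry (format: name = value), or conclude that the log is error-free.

Recomputing the run from the initial state:
step 1: x = -7, y = 0
step 2: x = 2, y = 4
step 3: x = -4, y = 13
step 4: x = -13, y = 9
step 5: x = -15, y = 0
step 6: x = -17, y = 9
step 7: x = -16, y = 10
step 8: x = -17, y = 4
step 9: x = -19, y = 13
step 10: x = -23, y = 21
step 11: x = -27, y = 29
step 12: x = -34, y = 35
The first disagreement with the log is at step 6, where the value should be y = 9.

step 6, y = 9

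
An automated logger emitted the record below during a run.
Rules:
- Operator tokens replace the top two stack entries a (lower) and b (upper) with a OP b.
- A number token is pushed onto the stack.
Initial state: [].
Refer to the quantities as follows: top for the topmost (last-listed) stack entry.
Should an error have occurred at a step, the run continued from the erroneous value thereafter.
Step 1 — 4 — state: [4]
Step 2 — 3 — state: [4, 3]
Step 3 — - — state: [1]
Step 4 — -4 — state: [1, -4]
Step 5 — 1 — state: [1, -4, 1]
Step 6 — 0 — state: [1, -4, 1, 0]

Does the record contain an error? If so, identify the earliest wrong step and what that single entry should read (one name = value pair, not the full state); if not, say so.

no error

1. push 4: top = 4 (in agreement)
2. push 3: top = 3 (matches)
3. 4 - 3 = 1 (no discrepancy)
4. push -4: top = -4 (agrees with the record)
5. push 1: top = 1 (confirmed correct)
6. push 0: top = 0 (matches)
The whole run recomputes cleanly — no discrepancies.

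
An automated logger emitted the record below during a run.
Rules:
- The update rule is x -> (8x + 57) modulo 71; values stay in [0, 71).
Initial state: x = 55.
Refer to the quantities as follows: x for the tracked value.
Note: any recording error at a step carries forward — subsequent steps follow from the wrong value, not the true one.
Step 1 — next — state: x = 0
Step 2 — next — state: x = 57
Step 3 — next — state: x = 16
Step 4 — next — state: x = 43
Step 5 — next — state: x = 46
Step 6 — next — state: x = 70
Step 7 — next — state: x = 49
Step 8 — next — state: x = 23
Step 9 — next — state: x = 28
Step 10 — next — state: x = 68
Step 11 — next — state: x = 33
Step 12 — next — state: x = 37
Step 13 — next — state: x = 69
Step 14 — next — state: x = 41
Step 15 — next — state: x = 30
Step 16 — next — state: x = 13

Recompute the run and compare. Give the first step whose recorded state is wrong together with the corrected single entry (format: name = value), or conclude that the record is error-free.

Recomputing the run from the initial state:
step 1: x = 0
step 2: x = 57
step 3: x = 16
step 4: x = 43
step 5: x = 46
step 6: x = 70
step 7: x = 49
step 8: x = 23
step 9: x = 28
step 10: x = 68
step 11: x = 33
step 12: x = 37
step 13: x = 69
step 14: x = 41
step 15: x = 30
step 16: x = 13
This matches the record at every step.

no error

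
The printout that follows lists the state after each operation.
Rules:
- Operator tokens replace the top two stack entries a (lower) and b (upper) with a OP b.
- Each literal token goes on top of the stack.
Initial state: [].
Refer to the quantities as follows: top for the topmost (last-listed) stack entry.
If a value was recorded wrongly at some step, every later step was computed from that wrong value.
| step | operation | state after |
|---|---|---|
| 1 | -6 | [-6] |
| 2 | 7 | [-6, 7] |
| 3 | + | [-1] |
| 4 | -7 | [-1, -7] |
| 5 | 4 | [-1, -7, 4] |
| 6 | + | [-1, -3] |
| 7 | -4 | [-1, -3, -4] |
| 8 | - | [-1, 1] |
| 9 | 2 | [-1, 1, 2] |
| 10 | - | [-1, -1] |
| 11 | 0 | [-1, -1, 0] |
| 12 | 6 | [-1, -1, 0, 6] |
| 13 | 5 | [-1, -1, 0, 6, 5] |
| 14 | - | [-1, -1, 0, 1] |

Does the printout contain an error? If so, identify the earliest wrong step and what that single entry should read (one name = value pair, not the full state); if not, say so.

Recomputing the run from the initial state:
step 1: [-6]
step 2: [-6, 7]
step 3: [1]
step 4: [1, -7]
step 5: [1, -7, 4]
step 6: [1, -3]
step 7: [1, -3, -4]
step 8: [1, 1]
step 9: [1, 1, 2]
step 10: [1, -1]
step 11: [1, -1, 0]
step 12: [1, -1, 0, 6]
step 13: [1, -1, 0, 6, 5]
step 14: [1, -1, 0, 1]
The first disagreement with the printout is at step 3, where the value should be top = 1.

step 3, top = 1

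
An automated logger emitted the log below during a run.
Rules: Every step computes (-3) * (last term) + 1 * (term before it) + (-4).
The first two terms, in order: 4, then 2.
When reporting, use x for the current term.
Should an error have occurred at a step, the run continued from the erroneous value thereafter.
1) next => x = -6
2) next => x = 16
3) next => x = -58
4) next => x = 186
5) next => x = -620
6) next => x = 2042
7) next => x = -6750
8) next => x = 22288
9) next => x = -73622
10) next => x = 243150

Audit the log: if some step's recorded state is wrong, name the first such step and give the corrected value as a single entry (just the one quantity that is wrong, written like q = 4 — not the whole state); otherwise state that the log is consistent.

step 9, x = -73618

1. x = -3*(2) + (1)*(4) + (-4) = -6 (checks out)
2. x = -3*(-6) + (1)*(2) + (-4) = 16 (in agreement)
3. x = -3*(16) + (1)*(-6) + (-4) = -58 (agrees with the log)
4. x = -3*(-58) + (1)*(16) + (-4) = 186 (exactly as logged)
5. x = -3*(186) + (1)*(-58) + (-4) = -620 (confirmed correct)
6. x = -3*(-620) + (1)*(186) + (-4) = 2042 (confirmed correct)
7. x = -3*(2042) + (1)*(-620) + (-4) = -6750 (exactly as logged)
8. x = -3*(-6750) + (1)*(2042) + (-4) = 22288 (in agreement)
9. x = -3*(22288) + (1)*(-6750) + (-4) = -73618 (this is not what the log shows)
First incorrect step: 9; the correct value is x = -73618.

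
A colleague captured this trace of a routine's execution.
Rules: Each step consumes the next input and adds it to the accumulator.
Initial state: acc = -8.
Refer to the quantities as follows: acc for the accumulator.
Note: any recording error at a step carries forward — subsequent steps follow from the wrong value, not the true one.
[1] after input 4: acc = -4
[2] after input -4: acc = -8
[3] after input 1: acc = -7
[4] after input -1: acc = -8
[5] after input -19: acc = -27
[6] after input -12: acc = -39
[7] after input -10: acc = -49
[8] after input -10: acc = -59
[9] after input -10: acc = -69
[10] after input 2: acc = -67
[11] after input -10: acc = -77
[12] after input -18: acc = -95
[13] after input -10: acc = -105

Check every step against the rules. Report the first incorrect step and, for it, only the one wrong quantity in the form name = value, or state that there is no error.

no error

step 1: acc = -8 + 4 = -4 -> checks out
step 2: acc = -4 + -4 = -8 -> matches
step 3: acc = -8 + 1 = -7 -> consistent with the trace
step 4: acc = -7 + -1 = -8 -> in agreement
step 5: acc = -8 + -19 = -27 -> consistent with the trace
step 6: acc = -27 + -12 = -39 -> confirmed correct
step 7: acc = -39 + -10 = -49 -> agrees with the trace
step 8: acc = -49 + -10 = -59 -> matches
step 9: acc = -59 + -10 = -69 -> no discrepancy
step 10: acc = -69 + 2 = -67 -> verified
step 11: acc = -67 + -10 = -77 -> exactly as logged
step 12: acc = -77 + -18 = -95 -> confirmed correct
step 13: acc = -95 + -10 = -105 -> no discrepancy
Each recorded entry agrees with the recomputation.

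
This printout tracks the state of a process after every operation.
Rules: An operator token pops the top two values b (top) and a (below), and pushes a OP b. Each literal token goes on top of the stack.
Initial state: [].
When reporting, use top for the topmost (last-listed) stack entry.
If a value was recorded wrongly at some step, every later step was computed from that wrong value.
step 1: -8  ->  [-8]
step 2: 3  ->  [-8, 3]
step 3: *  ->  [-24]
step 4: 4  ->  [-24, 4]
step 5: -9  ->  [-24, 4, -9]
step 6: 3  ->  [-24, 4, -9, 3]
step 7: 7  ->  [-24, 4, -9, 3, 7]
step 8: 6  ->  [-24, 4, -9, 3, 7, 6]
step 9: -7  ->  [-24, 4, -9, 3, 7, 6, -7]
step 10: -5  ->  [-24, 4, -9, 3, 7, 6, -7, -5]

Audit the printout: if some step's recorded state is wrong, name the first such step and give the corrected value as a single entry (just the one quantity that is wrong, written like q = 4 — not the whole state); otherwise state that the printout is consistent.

no error

step 1: push -8: top = -8 -> verified
step 2: push 3: top = 3 -> agrees with the printout
step 3: -8 * 3 = -24 -> matches
step 4: push 4: top = 4 -> agrees with the printout
step 5: push -9: top = -9 -> same as recorded
step 6: push 3: top = 3 -> verified
step 7: push 7: top = 7 -> consistent with the printout
step 8: push 6: top = 6 -> verified
step 9: push -7: top = -7 -> agrees with the printout
step 10: push -5: top = -5 -> verified
All steps check out; nothing to correct.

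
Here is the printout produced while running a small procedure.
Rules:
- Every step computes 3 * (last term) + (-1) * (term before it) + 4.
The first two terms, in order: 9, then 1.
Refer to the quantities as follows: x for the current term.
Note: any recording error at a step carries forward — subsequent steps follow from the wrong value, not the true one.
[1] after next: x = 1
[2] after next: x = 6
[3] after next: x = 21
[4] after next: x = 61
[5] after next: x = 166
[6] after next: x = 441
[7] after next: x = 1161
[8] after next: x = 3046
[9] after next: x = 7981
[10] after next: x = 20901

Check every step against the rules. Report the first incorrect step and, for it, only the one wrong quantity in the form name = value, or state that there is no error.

step 1, x = -2

Recomputing the run from the initial state:
step 1: x = -2
step 2: x = -3
step 3: x = -3
step 4: x = -2
step 5: x = 1
step 6: x = 9
step 7: x = 30
step 8: x = 85
step 9: x = 229
step 10: x = 606
The first disagreement with the printout is at step 1, where the value should be x = -2.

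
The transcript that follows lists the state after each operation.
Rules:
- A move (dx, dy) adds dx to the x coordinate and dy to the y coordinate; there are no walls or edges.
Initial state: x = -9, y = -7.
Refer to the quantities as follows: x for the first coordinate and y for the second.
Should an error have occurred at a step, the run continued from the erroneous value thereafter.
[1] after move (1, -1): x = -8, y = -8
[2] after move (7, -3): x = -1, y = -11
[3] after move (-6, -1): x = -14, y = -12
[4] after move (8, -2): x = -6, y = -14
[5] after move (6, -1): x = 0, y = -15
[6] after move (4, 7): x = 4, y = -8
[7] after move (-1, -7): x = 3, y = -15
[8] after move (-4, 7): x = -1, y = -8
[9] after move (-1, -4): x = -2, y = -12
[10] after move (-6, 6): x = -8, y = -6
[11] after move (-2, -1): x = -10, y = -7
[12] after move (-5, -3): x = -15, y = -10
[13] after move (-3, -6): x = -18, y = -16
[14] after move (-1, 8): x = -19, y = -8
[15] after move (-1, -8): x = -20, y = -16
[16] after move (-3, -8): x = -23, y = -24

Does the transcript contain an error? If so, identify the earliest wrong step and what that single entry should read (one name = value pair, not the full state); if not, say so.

step 3, x = -7

Recomputing the run from the initial state:
step 1: x = -8, y = -8
step 2: x = -1, y = -11
step 3: x = -7, y = -12
step 4: x = 1, y = -14
step 5: x = 7, y = -15
step 6: x = 11, y = -8
step 7: x = 10, y = -15
step 8: x = 6, y = -8
step 9: x = 5, y = -12
step 10: x = -1, y = -6
step 11: x = -3, y = -7
step 12: x = -8, y = -10
step 13: x = -11, y = -16
step 14: x = -12, y = -8
step 15: x = -13, y = -16
step 16: x = -16, y = -24
The first disagreement with the transcript is at step 3, where the value should be x = -7.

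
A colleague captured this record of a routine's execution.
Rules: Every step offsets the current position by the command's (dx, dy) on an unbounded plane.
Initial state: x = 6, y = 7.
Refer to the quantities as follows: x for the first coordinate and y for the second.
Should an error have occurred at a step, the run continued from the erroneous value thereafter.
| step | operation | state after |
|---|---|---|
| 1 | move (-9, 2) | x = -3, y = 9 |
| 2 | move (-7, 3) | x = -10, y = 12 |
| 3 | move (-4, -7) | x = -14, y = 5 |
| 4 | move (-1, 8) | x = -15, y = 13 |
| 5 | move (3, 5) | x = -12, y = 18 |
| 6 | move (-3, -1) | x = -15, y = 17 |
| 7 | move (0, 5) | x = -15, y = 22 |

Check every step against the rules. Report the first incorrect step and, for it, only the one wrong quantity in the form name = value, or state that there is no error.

no error

1. x = 6 + (-9) = -3, y = 7 + (2) = 9 (agrees with the record)
2. x = -3 + (-7) = -10, y = 9 + (3) = 12 (verified)
3. x = -10 + (-4) = -14, y = 12 + (-7) = 5 (checks out)
4. x = -14 + (-1) = -15, y = 5 + (8) = 13 (same as recorded)
5. x = -15 + (3) = -12, y = 13 + (5) = 18 (in agreement)
6. x = -12 + (-3) = -15, y = 18 + (-1) = 17 (exactly as logged)
7. x = -15 + (0) = -15, y = 17 + (5) = 22 (agrees with the record)
Nothing is out of place; the run is error-free.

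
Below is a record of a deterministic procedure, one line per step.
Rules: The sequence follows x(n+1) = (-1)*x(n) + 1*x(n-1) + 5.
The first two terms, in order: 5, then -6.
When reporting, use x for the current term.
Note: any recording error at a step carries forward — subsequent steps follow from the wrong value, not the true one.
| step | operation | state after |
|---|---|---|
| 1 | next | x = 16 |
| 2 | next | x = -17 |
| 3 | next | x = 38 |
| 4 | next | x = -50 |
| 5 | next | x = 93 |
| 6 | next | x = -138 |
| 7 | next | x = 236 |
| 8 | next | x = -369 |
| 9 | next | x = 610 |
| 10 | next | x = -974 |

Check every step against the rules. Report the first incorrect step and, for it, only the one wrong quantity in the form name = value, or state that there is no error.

Recomputing the run from the initial state:
step 1: x = 16
step 2: x = -17
step 3: x = 38
step 4: x = -50
step 5: x = 93
step 6: x = -138
step 7: x = 236
step 8: x = -369
step 9: x = 610
step 10: x = -974
This matches the record at every step.

no error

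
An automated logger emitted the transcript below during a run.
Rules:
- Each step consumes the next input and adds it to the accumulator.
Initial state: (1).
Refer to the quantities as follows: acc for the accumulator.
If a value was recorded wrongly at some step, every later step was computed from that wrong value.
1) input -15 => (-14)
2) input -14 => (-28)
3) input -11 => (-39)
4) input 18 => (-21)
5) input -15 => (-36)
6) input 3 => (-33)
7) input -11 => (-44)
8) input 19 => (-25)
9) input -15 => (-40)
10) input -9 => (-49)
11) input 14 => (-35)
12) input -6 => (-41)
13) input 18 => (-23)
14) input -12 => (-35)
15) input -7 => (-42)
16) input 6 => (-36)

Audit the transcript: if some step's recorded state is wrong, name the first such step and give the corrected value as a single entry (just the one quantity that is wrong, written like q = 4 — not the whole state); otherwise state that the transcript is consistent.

no error

Recomputing the run from the initial state:
step 1: acc = -14
step 2: acc = -28
step 3: acc = -39
step 4: acc = -21
step 5: acc = -36
step 6: acc = -33
step 7: acc = -44
step 8: acc = -25
step 9: acc = -40
step 10: acc = -49
step 11: acc = -35
step 12: acc = -41
step 13: acc = -23
step 14: acc = -35
step 15: acc = -42
step 16: acc = -36
This matches the transcript at every step.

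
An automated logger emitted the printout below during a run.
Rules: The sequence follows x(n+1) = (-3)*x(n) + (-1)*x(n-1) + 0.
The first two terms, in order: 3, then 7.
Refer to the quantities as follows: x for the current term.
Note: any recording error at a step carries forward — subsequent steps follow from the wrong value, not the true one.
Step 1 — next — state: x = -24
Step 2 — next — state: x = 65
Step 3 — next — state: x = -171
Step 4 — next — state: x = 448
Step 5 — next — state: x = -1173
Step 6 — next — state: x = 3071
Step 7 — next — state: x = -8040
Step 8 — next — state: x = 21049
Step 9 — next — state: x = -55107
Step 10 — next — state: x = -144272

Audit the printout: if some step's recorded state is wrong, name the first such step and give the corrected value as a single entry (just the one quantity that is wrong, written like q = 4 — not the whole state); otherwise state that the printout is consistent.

1. x = -3*(7) + (-1)*(3) + (0) = -24 (no discrepancy)
2. x = -3*(-24) + (-1)*(7) + (0) = 65 (in agreement)
3. x = -3*(65) + (-1)*(-24) + (0) = -171 (consistent with the printout)
4. x = -3*(-171) + (-1)*(65) + (0) = 448 (confirmed correct)
5. x = -3*(448) + (-1)*(-171) + (0) = -1173 (exactly as logged)
6. x = -3*(-1173) + (-1)*(448) + (0) = 3071 (consistent with the printout)
7. x = -3*(3071) + (-1)*(-1173) + (0) = -8040 (agrees with the printout)
8. x = -3*(-8040) + (-1)*(3071) + (0) = 21049 (confirmed correct)
9. x = -3*(21049) + (-1)*(-8040) + (0) = -55107 (confirmed correct)
10. x = -3*(-55107) + (-1)*(21049) + (0) = 144272 (this is not what the printout shows)
Step 10 is the first one off; corrected, x = 144272.

step 10, x = 144272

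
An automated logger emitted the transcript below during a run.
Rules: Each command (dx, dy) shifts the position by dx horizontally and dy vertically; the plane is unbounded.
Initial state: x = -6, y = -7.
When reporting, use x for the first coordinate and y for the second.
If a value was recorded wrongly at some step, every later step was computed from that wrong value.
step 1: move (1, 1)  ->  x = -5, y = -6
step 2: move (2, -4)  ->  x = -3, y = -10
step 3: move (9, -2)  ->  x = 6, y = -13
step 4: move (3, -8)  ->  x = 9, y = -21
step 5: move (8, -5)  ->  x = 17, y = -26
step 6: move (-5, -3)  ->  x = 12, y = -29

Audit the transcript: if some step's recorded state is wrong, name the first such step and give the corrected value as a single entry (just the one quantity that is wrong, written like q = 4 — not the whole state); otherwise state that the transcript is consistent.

Recomputing the run from the initial state:
step 1: x = -5, y = -6
step 2: x = -3, y = -10
step 3: x = 6, y = -12
step 4: x = 9, y = -20
step 5: x = 17, y = -25
step 6: x = 12, y = -28
The first disagreement with the transcript is at step 3, where the value should be y = -12.

step 3, y = -12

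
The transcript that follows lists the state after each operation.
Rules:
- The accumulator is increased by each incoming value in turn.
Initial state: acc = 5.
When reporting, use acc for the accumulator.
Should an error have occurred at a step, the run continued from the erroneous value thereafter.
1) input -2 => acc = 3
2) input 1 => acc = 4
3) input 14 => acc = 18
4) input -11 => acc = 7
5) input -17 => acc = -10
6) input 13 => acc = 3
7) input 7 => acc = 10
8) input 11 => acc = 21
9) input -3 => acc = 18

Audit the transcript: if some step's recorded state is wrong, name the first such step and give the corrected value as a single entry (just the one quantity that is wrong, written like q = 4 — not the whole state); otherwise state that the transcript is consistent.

Recomputing the run from the initial state:
step 1: acc = 3
step 2: acc = 4
step 3: acc = 18
step 4: acc = 7
step 5: acc = -10
step 6: acc = 3
step 7: acc = 10
step 8: acc = 21
step 9: acc = 18
This matches the transcript at every step.

no error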